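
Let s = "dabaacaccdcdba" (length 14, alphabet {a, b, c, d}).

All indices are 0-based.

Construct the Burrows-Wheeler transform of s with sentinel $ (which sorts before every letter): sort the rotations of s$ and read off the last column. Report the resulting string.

abbdacdaaadc$cc

rank  rotation         last
    0  $dabaacaccdcdba  a
    1  a$dabaacaccdcdb  b
    2  aacaccdcdba$dab  b
    3  abaacaccdcdba$d  d
    4  acaccdcdba$daba  a
    5  accdcdba$dabaac  c
    6  ba$dabaacaccdcd  d
    7  baacaccdcdba$da  a
    8  caccdcdba$dabaa  a
    9  ccdcdba$dabaaca  a
   10  cdba$dabaacaccd  d
   11  cdcdba$dabaacac  c
   12  dabaacaccdcdba$  $
   13  dba$dabaacaccdc  c
   14  dcdba$dabaacacc  c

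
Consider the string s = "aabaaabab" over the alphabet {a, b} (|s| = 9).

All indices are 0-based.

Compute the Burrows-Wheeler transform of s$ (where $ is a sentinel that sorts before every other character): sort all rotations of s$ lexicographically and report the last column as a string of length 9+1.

bb$abaaaaa

rank  rotation    last
    0  $aabaaabab  b
    1  aaabab$aab  b
    2  aabaaabab$  $
    3  aabab$aaba  a
    4  ab$aabaaab  b
    5  abaaabab$a  a
    6  abab$aabaa  a
    7  b$aabaaaba  a
    8  baaabab$aa  a
    9  bab$aabaaa  a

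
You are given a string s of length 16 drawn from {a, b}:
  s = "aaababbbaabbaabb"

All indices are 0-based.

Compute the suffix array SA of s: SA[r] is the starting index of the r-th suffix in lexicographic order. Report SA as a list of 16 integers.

[0, 1, 12, 8, 2, 13, 9, 4, 15, 11, 7, 3, 14, 10, 6, 5]

rank→(start, suffix):
  0 → (0, 'aaababbbaabbaabb')
  1 → (1, 'aababbbaabbaabb')
  2 → (12, 'aabb')
  3 → (8, 'aabbaabb')
  4 → (2, 'ababbbaabbaabb')
  5 → (13, 'abb')
  6 → (9, 'abbaabb')
  7 → (4, 'abbbaabbaabb')
  8 → (15, 'b')
  9 → (11, 'baabb')
  10 → (7, 'baabbaabb')
  11 → (3, 'babbbaabbaabb')
  12 → (14, 'bb')
  13 → (10, 'bbaabb')
  14 → (6, 'bbaabbaabb')
  15 → (5, 'bbbaabbaabb')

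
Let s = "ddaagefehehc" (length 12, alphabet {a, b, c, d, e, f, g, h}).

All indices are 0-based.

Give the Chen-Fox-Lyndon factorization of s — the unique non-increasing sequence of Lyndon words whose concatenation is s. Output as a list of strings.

emit factor 1: 'd' (i=0, period=1)
emit factor 2: 'd' (i=1, period=1)
emit factor 3: 'aagefehehc' (i=2, period=10)

["d", "d", "aagefehehc"]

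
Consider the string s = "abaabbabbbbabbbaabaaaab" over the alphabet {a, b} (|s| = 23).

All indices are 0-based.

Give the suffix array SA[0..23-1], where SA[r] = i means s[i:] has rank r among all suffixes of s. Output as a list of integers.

[18, 19, 20, 15, 2, 21, 16, 0, 3, 11, 6, 22, 17, 14, 1, 10, 5, 13, 9, 4, 12, 8, 7]

rank | idx | suffix
   0 |  18 | aaaab
   1 |  19 | aaab
   2 |  20 | aab
   3 |  15 | aabaaaab
   4 |   2 | aabbabbbbabbbaabaaaab
   5 |  21 | ab
   6 |  16 | abaaaab
   7 |   0 | abaabbabbbbabbbaabaaaab
   8 |   3 | abbabbbbabbbaabaaaab
   9 |  11 | abbbaabaaaab
  10 |   6 | abbbbabbbaabaaaab
  11 |  22 | b
  12 |  17 | baaaab
  13 |  14 | baabaaaab
  14 |   1 | baabbabbbbabbbaabaaaab
  15 |  10 | babbbaabaaaab
  16 |   5 | babbbbabbbaabaaaab
  17 |  13 | bbaabaaaab
  18 |   9 | bbabbbaabaaaab
  19 |   4 | bbabbbbabbbaabaaaab
  20 |  12 | bbbaabaaaab
  21 |   8 | bbbabbbaabaaaab
  22 |   7 | bbbbabbbaabaaaab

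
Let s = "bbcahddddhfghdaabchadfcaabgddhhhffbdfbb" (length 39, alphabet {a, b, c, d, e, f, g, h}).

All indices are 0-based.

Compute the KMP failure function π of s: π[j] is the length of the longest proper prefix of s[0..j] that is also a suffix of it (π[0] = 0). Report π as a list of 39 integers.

π[0] = 0
j=1 s[j]='b': π[1]=1 (border 'b')
j=2 s[j]='c': k: 1→0; π[2]=0 (border '')
j=3 s[j]='a': π[3]=0 (border '')
j=4 s[j]='h': π[4]=0 (border '')
j=5 s[j]='d': π[5]=0 (border '')
j=6 s[j]='d': π[6]=0 (border '')
j=7 s[j]='d': π[7]=0 (border '')
j=8 s[j]='d': π[8]=0 (border '')
j=9 s[j]='h': π[9]=0 (border '')
j=10 s[j]='f': π[10]=0 (border '')
j=11 s[j]='g': π[11]=0 (border '')
j=12 s[j]='h': π[12]=0 (border '')
j=13 s[j]='d': π[13]=0 (border '')
j=14 s[j]='a': π[14]=0 (border '')
j=15 s[j]='a': π[15]=0 (border '')
j=16 s[j]='b': π[16]=1 (border 'b')
j=17 s[j]='c': k: 1→0; π[17]=0 (border '')
j=18 s[j]='h': π[18]=0 (border '')
j=19 s[j]='a': π[19]=0 (border '')
j=20 s[j]='d': π[20]=0 (border '')
j=21 s[j]='f': π[21]=0 (border '')
j=22 s[j]='c': π[22]=0 (border '')
j=23 s[j]='a': π[23]=0 (border '')
j=24 s[j]='a': π[24]=0 (border '')
j=25 s[j]='b': π[25]=1 (border 'b')
j=26 s[j]='g': k: 1→0; π[26]=0 (border '')
j=27 s[j]='d': π[27]=0 (border '')
j=28 s[j]='d': π[28]=0 (border '')
j=29 s[j]='h': π[29]=0 (border '')
j=30 s[j]='h': π[30]=0 (border '')
j=31 s[j]='h': π[31]=0 (border '')
j=32 s[j]='f': π[32]=0 (border '')
j=33 s[j]='f': π[33]=0 (border '')
j=34 s[j]='b': π[34]=1 (border 'b')
j=35 s[j]='d': k: 1→0; π[35]=0 (border '')
j=36 s[j]='f': π[36]=0 (border '')
j=37 s[j]='b': π[37]=1 (border 'b')
j=38 s[j]='b': π[38]=2 (border 'bb')

[0, 1, 0, 0, 0, 0, 0, 0, 0, 0, 0, 0, 0, 0, 0, 0, 1, 0, 0, 0, 0, 0, 0, 0, 0, 1, 0, 0, 0, 0, 0, 0, 0, 0, 1, 0, 0, 1, 2]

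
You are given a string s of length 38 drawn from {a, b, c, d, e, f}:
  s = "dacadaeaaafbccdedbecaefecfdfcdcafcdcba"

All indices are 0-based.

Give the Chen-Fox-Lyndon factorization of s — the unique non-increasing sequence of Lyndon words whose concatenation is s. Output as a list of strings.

["d", "acadae", "aaafbccdedbecaefecfdfcdcafcdcb", "a"]

emit factor 1: 'd' (i=0, period=1)
emit factor 2: 'acadae' (i=1, period=6)
emit factor 3: 'aaafbccdedbecaefecfdfcdcafcdcb' (i=7, period=30)
emit factor 4: 'a' (i=37, period=1)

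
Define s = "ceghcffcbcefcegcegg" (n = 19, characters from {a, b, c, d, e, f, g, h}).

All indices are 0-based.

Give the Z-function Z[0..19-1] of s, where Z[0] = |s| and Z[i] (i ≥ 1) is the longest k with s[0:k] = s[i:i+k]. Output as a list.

Z[0]=19
i=1: i≥r, start 0; Z[1]=0
i=2: i≥r, start 0; Z[2]=0
i=3: i≥r, start 0; Z[3]=0
i=4: i≥r, start 0; Z[4]=1 grow→box=[4,5)
i=5: i≥r, start 0; Z[5]=0
i=6: i≥r, start 0; Z[6]=0
i=7: i≥r, start 0; Z[7]=1 grow→box=[7,8)
i=8: i≥r, start 0; Z[8]=0
i=9: i≥r, start 0; Z[9]=2 grow→box=[9,11)
i=10: min(r-i=1, Z[1]=0)=0; Z[10]=0
i=11: i≥r, start 0; Z[11]=0
i=12: i≥r, start 0; Z[12]=3 grow→box=[12,15)
i=13: min(r-i=2, Z[1]=0)=0; Z[13]=0
i=14: min(r-i=1, Z[2]=0)=0; Z[14]=0
i=15: i≥r, start 0; Z[15]=3 grow→box=[15,18)
i=16: min(r-i=2, Z[1]=0)=0; Z[16]=0
i=17: min(r-i=1, Z[2]=0)=0; Z[17]=0
i=18: i≥r, start 0; Z[18]=0

[19, 0, 0, 0, 1, 0, 0, 1, 0, 2, 0, 0, 3, 0, 0, 3, 0, 0, 0]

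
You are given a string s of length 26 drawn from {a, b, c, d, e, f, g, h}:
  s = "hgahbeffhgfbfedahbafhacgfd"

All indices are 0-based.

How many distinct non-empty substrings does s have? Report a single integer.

327

sorted suffixes:
  #0 SA[0]=21  'acgfd'
  #1 SA[1]=18  'afhacgfd'
  #2 SA[2]=15  'ahbafhacgfd'
  #3 SA[3]=2  'ahbeffhgfbfedahbafhacgfd'
  #4 SA[4]=17  'bafhacgfd'
  #5 SA[5]=4  'beffhgfbfedahbafhacgfd'
  #6 SA[6]=11  'bfedahbafhacgfd'
  #7 SA[7]=22  'cgfd'
  #8 SA[8]=25  'd'
  #9 SA[9]=14  'dahbafhacgfd'
  #10 SA[10]=13  'edahbafhacgfd'
  #11 SA[11]=5  'effhgfbfedahbafhacgfd'
  #12 SA[12]=10  'fbfedahbafhacgfd'
  #13 SA[13]=24  'fd'
  #14 SA[14]=12  'fedahbafhacgfd'
  #15 SA[15]=6  'ffhgfbfedahbafhacgfd'
  #16 SA[16]=19  'fhacgfd'
  #17 SA[17]=7  'fhgfbfedahbafhacgfd'
  #18 SA[18]=1  'gahbeffhgfbfedahbafhacgfd'
  #19 SA[19]=9  'gfbfedahbafhacgfd'
  #20 SA[20]=23  'gfd'
  #21 SA[21]=20  'hacgfd'
  #22 SA[22]=16  'hbafhacgfd'
  #23 SA[23]=3  'hbeffhgfbfedahbafhacgfd'
  #24 SA[24]=0  'hgahbeffhgfbfedahbafhacgfd'
  #25 SA[25]=8  'hgfbfedahbafhacgfd'

SA = [21, 18, 15, 2, 17, 4, 11, 22, 25, 14, 13, 5, 10, 24, 12, 6, 19, 7, 1, 9, 23, 20, 16, 3, 0, 8]
rank  pair      lcp
   1  s[21:],s[18:]  1  'a'
   2  s[18:],s[15:]  1  'a'
   3  s[15:],s[2:]  3  'ahb'
   4  s[2:],s[17:]  0  ''
   5  s[17:],s[4:]  1  'b'
   6  s[4:],s[11:]  1  'b'
   7  s[11:],s[22:]  0  ''
   8  s[22:],s[25:]  0  ''
   9  s[25:],s[14:]  1  'd'
  10  s[14:],s[13:]  0  ''
  11  s[13:],s[5:]  1  'e'
  12  s[5:],s[10:]  0  ''
  13  s[10:],s[24:]  1  'f'
  14  s[24:],s[12:]  1  'f'
  15  s[12:],s[6:]  1  'f'
  16  s[6:],s[19:]  1  'f'
  17  s[19:],s[7:]  2  'fh'
  18  s[7:],s[1:]  0  ''
  19  s[1:],s[9:]  1  'g'
  20  s[9:],s[23:]  2  'gf'
  21  s[23:],s[20:]  0  ''
  22  s[20:],s[16:]  1  'h'
  23  s[16:],s[3:]  2  'hb'
  24  s[3:],s[0:]  1  'h'
  25  s[0:],s[8:]  2  'hg'

n(n+1)/2 = 26·27/2 = 351
Σ LCP = 0 + 1 + 1 + 3 + 0 + 1 + 1 + 0 + 0 + 1 + 0 + 1 + 0 + 1 + 1 + 1 + 1 + 2 + 0 + 1 + 2 + 0 + 1 + 2 + 1 + 2 = 24
distinct = 351 − 24 = 327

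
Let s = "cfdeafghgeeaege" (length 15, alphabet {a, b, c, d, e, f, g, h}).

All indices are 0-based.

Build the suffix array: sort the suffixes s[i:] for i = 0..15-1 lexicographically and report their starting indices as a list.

[11, 4, 0, 2, 14, 10, 3, 9, 12, 1, 5, 13, 8, 6, 7]

sorted suffixes:
  #0 SA[0]=11  'aege'
  #1 SA[1]=4  'afghgeeaege'
  #2 SA[2]=0  'cfdeafghgeeaege'
  #3 SA[3]=2  'deafghgeeaege'
  #4 SA[4]=14  'e'
  #5 SA[5]=10  'eaege'
  #6 SA[6]=3  'eafghgeeaege'
  #7 SA[7]=9  'eeaege'
  #8 SA[8]=12  'ege'
  #9 SA[9]=1  'fdeafghgeeaege'
  #10 SA[10]=5  'fghgeeaege'
  #11 SA[11]=13  'ge'
  #12 SA[12]=8  'geeaege'
  #13 SA[13]=6  'ghgeeaege'
  #14 SA[14]=7  'hgeeaege'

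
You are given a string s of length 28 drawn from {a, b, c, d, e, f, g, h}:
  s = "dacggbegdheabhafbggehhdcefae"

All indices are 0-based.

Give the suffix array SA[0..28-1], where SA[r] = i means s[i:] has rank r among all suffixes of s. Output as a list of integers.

[11, 1, 26, 14, 5, 16, 12, 23, 2, 0, 22, 8, 27, 10, 24, 6, 19, 25, 15, 4, 7, 18, 3, 17, 13, 21, 9, 20]

sorted suffixes:
  #0 SA[0]=11  'abhafbggehhdcefae'
  #1 SA[1]=1  'acggbegdheabhafbggehhdcefae'
  #2 SA[2]=26  'ae'
  #3 SA[3]=14  'afbggehhdcefae'
  #4 SA[4]=5  'begdheabhafbggehhdcefae'
  #5 SA[5]=16  'bggehhdcefae'
  #6 SA[6]=12  'bhafbggehhdcefae'
  #7 SA[7]=23  'cefae'
  #8 SA[8]=2  'cggbegdheabhafbggehhdcefae'
  #9 SA[9]=0  'dacggbegdheabhafbggehhdcefae'
  #10 SA[10]=22  'dcefae'
  #11 SA[11]=8  'dheabhafbggehhdcefae'
  #12 SA[12]=27  'e'
  #13 SA[13]=10  'eabhafbggehhdcefae'
  #14 SA[14]=24  'efae'
  #15 SA[15]=6  'egdheabhafbggehhdcefae'
  #16 SA[16]=19  'ehhdcefae'
  #17 SA[17]=25  'fae'
  #18 SA[18]=15  'fbggehhdcefae'
  #19 SA[19]=4  'gbegdheabhafbggehhdcefae'
  #20 SA[20]=7  'gdheabhafbggehhdcefae'
  #21 SA[21]=18  'gehhdcefae'
  #22 SA[22]=3  'ggbegdheabhafbggehhdcefae'
  #23 SA[23]=17  'ggehhdcefae'
  #24 SA[24]=13  'hafbggehhdcefae'
  #25 SA[25]=21  'hdcefae'
  #26 SA[26]=9  'heabhafbggehhdcefae'
  #27 SA[27]=20  'hhdcefae'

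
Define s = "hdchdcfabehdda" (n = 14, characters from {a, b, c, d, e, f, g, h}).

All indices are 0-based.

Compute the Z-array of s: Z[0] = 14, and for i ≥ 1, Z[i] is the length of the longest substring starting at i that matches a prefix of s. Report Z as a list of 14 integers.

Z[0]=14
i=1: fresh scan; Z[1]=0
i=2: fresh scan; Z[2]=0
i=3: fresh scan; Z[3]=3 scan→box=[3,6)
i=4: min(r-i=2, Z[1]=0)=0; Z[4]=0
i=5: min(r-i=1, Z[2]=0)=0; Z[5]=0
i=6: fresh scan; Z[6]=0
i=7: fresh scan; Z[7]=0
i=8: fresh scan; Z[8]=0
i=9: fresh scan; Z[9]=0
i=10: fresh scan; Z[10]=2 scan→box=[10,12)
i=11: min(r-i=1, Z[1]=0)=0; Z[11]=0
i=12: fresh scan; Z[12]=0
i=13: fresh scan; Z[13]=0

[14, 0, 0, 3, 0, 0, 0, 0, 0, 0, 2, 0, 0, 0]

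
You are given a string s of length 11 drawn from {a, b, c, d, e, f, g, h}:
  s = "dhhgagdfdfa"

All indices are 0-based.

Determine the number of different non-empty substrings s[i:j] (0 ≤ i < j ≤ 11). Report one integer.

59

rank | idx | suffix
   0 |  10 | a
   1 |   4 | agdfdfa
   2 |   8 | dfa
   3 |   6 | dfdfa
   4 |   0 | dhhgagdfdfa
   5 |   9 | fa
   6 |   7 | fdfa
   7 |   3 | gagdfdfa
   8 |   5 | gdfdfa
   9 |   2 | hgagdfdfa
  10 |   1 | hhgagdfdfa

SA = [10, 4, 8, 6, 0, 9, 7, 3, 5, 2, 1]
[i] adj suffixes → lcp
  [1] 10/4 → 1 ('a')
  [2] 4/8 → 0 ('')
  [3] 8/6 → 2 ('df')
  [4] 6/0 → 1 ('d')
  [5] 0/9 → 0 ('')
  [6] 9/7 → 1 ('f')
  [7] 7/3 → 0 ('')
  [8] 3/5 → 1 ('g')
  [9] 5/2 → 0 ('')
  [10] 2/1 → 1 ('h')

n(n+1)/2 = 11·12/2 = 66
Σ LCP = 0 + 1 + 0 + 2 + 1 + 0 + 1 + 0 + 1 + 0 + 1 = 7
distinct = 66 − 7 = 59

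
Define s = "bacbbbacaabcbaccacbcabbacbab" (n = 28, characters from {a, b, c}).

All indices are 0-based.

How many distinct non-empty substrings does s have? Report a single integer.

sorted suffixes:
  #0 SA[0]=8  'aabcbaccacbcabbacbab'
  #1 SA[1]=26  'ab'
  #2 SA[2]=20  'abbacbab'
  #3 SA[3]=9  'abcbaccacbcabbacbab'
  #4 SA[4]=6  'acaabcbaccacbcabbacbab'
  #5 SA[5]=23  'acbab'
  #6 SA[6]=1  'acbbbacaabcbaccacbcabbacbab'
  #7 SA[7]=16  'acbcabbacbab'
  #8 SA[8]=13  'accacbcabbacbab'
  #9 SA[9]=27  'b'
  #10 SA[10]=25  'bab'
  #11 SA[11]=5  'bacaabcbaccacbcabbacbab'
  #12 SA[12]=22  'bacbab'
  #13 SA[13]=0  'bacbbbacaabcbaccacbcabbacbab'
  #14 SA[14]=12  'baccacbcabbacbab'
  #15 SA[15]=4  'bbacaabcbaccacbcabbacbab'
  #16 SA[16]=21  'bbacbab'
  #17 SA[17]=3  'bbbacaabcbaccacbcabbacbab'
  #18 SA[18]=18  'bcabbacbab'
  #19 SA[19]=10  'bcbaccacbcabbacbab'
  #20 SA[20]=7  'caabcbaccacbcabbacbab'
  #21 SA[21]=19  'cabbacbab'
  #22 SA[22]=15  'cacbcabbacbab'
  #23 SA[23]=24  'cbab'
  #24 SA[24]=11  'cbaccacbcabbacbab'
  #25 SA[25]=2  'cbbbacaabcbaccacbcabbacbab'
  #26 SA[26]=17  'cbcabbacbab'
  #27 SA[27]=14  'ccacbcabbacbab'

SA = [8, 26, 20, 9, 6, 23, 1, 16, 13, 27, 25, 5, 22, 0, 12, 4, 21, 3, 18, 10, 7, 19, 15, 24, 11, 2, 17, 14]
i: (SA[i-1],SA[i]) lcp shared
  1: (8,26) 1 'a'
  2: (26,20) 2 'ab'
  3: (20,9) 2 'ab'
  4: (9,6) 1 'a'
  5: (6,23) 2 'ac'
  6: (23,1) 3 'acb'
  7: (1,16) 3 'acb'
  8: (16,13) 2 'ac'
  9: (13,27) 0 ''
  10: (27,25) 1 'b'
  11: (25,5) 2 'ba'
  12: (5,22) 3 'bac'
  13: (22,0) 4 'bacb'
  14: (0,12) 3 'bac'
  15: (12,4) 1 'b'
  16: (4,21) 4 'bbac'
  17: (21,3) 2 'bb'
  18: (3,18) 1 'b'
  19: (18,10) 2 'bc'
  20: (10,7) 0 ''
  21: (7,19) 2 'ca'
  22: (19,15) 2 'ca'
  23: (15,24) 1 'c'
  24: (24,11) 3 'cba'
  25: (11,2) 2 'cb'
  26: (2,17) 2 'cb'
  27: (17,14) 1 'c'

n(n+1)/2 = 28·29/2 = 406
Σ LCP = 0 + 1 + 2 + 2 + 1 + 2 + 3 + 3 + 2 + 0 + 1 + 2 + 3 + 4 + 3 + 1 + 4 + 2 + 1 + 2 + 0 + 2 + 2 + 1 + 3 + 2 + 2 + 1 = 52
distinct = 406 − 52 = 354

354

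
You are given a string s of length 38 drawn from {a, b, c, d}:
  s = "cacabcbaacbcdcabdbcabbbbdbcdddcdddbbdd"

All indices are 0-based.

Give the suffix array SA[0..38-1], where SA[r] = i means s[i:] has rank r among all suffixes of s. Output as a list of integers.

sorted suffixes:
  #0 SA[0]=7  'aacbcdcabdbcabbbbdbcdddcdddbbdd'
  #1 SA[1]=19  'abbbbdbcdddcdddbbdd'
  #2 SA[2]=3  'abcbaacbcdcabdbcabbbbdbcdddcdddbbdd'
  #3 SA[3]=14  'abdbcabbbbdbcdddcdddbbdd'
  #4 SA[4]=1  'acabcbaacbcdcabdbcabbbbdbcdddcdddbbdd'
  #5 SA[5]=8  'acbcdcabdbcabbbbdbcdddcdddbbdd'
  #6 SA[6]=6  'baacbcdcabdbcabbbbdbcdddcdddbbdd'
  #7 SA[7]=20  'bbbbdbcdddcdddbbdd'
  #8 SA[8]=21  'bbbdbcdddcdddbbdd'
  #9 SA[9]=22  'bbdbcdddcdddbbdd'
  #10 SA[10]=34  'bbdd'
  #11 SA[11]=17  'bcabbbbdbcdddcdddbbdd'
  #12 SA[12]=4  'bcbaacbcdcabdbcabbbbdbcdddcdddbbdd'
  #13 SA[13]=10  'bcdcabdbcabbbbdbcdddcdddbbdd'
  #14 SA[14]=25  'bcdddcdddbbdd'
  #15 SA[15]=15  'bdbcabbbbdbcdddcdddbbdd'
  #16 SA[16]=23  'bdbcdddcdddbbdd'
  #17 SA[17]=35  'bdd'
  #18 SA[18]=18  'cabbbbdbcdddcdddbbdd'
  #19 SA[19]=2  'cabcbaacbcdcabdbcabbbbdbcdddcdddbbdd'
  #20 SA[20]=13  'cabdbcabbbbdbcdddcdddbbdd'
  #21 SA[21]=0  'cacabcbaacbcdcabdbcabbbbdbcdddcdddbbdd'
  #22 SA[22]=5  'cbaacbcdcabdbcabbbbdbcdddcdddbbdd'
  #23 SA[23]=9  'cbcdcabdbcabbbbdbcdddcdddbbdd'
  #24 SA[24]=11  'cdcabdbcabbbbdbcdddcdddbbdd'
  #25 SA[25]=30  'cdddbbdd'
  #26 SA[26]=26  'cdddcdddbbdd'
  #27 SA[27]=37  'd'
  #28 SA[28]=33  'dbbdd'
  #29 SA[29]=16  'dbcabbbbdbcdddcdddbbdd'
  #30 SA[30]=24  'dbcdddcdddbbdd'
  #31 SA[31]=12  'dcabdbcabbbbdbcdddcdddbbdd'
  #32 SA[32]=29  'dcdddbbdd'
  #33 SA[33]=36  'dd'
  #34 SA[34]=32  'ddbbdd'
  #35 SA[35]=28  'ddcdddbbdd'
  #36 SA[36]=31  'dddbbdd'
  #37 SA[37]=27  'dddcdddbbdd'

[7, 19, 3, 14, 1, 8, 6, 20, 21, 22, 34, 17, 4, 10, 25, 15, 23, 35, 18, 2, 13, 0, 5, 9, 11, 30, 26, 37, 33, 16, 24, 12, 29, 36, 32, 28, 31, 27]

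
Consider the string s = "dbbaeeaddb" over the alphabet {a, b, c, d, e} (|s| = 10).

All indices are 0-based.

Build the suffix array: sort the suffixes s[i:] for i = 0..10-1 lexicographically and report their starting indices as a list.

rank | idx | suffix
   0 |   6 | addb
   1 |   3 | aeeaddb
   2 |   9 | b
   3 |   2 | baeeaddb
   4 |   1 | bbaeeaddb
   5 |   8 | db
   6 |   0 | dbbaeeaddb
   7 |   7 | ddb
   8 |   5 | eaddb
   9 |   4 | eeaddb

[6, 3, 9, 2, 1, 8, 0, 7, 5, 4]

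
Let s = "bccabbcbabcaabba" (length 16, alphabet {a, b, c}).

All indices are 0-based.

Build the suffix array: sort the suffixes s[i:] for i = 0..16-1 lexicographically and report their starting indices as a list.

[15, 11, 12, 3, 8, 14, 7, 13, 4, 9, 5, 0, 10, 2, 6, 1]

rank | idx | suffix
   0 |  15 | a
   1 |  11 | aabba
   2 |  12 | abba
   3 |   3 | abbcbabcaabba
   4 |   8 | abcaabba
   5 |  14 | ba
   6 |   7 | babcaabba
   7 |  13 | bba
   8 |   4 | bbcbabcaabba
   9 |   9 | bcaabba
  10 |   5 | bcbabcaabba
  11 |   0 | bccabbcbabcaabba
  12 |  10 | caabba
  13 |   2 | cabbcbabcaabba
  14 |   6 | cbabcaabba
  15 |   1 | ccabbcbabcaabba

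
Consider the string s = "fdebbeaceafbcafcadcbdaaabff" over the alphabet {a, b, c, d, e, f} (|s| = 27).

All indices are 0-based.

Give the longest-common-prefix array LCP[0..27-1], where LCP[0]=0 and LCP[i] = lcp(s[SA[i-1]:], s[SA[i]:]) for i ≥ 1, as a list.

[0, 2, 1, 1, 1, 1, 2, 0, 1, 1, 1, 1, 0, 2, 1, 1, 0, 1, 1, 0, 2, 1, 0, 1, 1, 1, 1]

sorted suffixes:
  #0 SA[0]=21  'aaabff'
  #1 SA[1]=22  'aabff'
  #2 SA[2]=23  'abff'
  #3 SA[3]=6  'aceafbcafcadcbdaaabff'
  #4 SA[4]=16  'adcbdaaabff'
  #5 SA[5]=9  'afbcafcadcbdaaabff'
  #6 SA[6]=13  'afcadcbdaaabff'
  #7 SA[7]=3  'bbeaceafbcafcadcbdaaabff'
  #8 SA[8]=11  'bcafcadcbdaaabff'
  #9 SA[9]=19  'bdaaabff'
  #10 SA[10]=4  'beaceafbcafcadcbdaaabff'
  #11 SA[11]=24  'bff'
  #12 SA[12]=15  'cadcbdaaabff'
  #13 SA[13]=12  'cafcadcbdaaabff'
  #14 SA[14]=18  'cbdaaabff'
  #15 SA[15]=7  'ceafbcafcadcbdaaabff'
  #16 SA[16]=20  'daaabff'
  #17 SA[17]=17  'dcbdaaabff'
  #18 SA[18]=1  'debbeaceafbcafcadcbdaaabff'
  #19 SA[19]=5  'eaceafbcafcadcbdaaabff'
  #20 SA[20]=8  'eafbcafcadcbdaaabff'
  #21 SA[21]=2  'ebbeaceafbcafcadcbdaaabff'
  #22 SA[22]=26  'f'
  #23 SA[23]=10  'fbcafcadcbdaaabff'
  #24 SA[24]=14  'fcadcbdaaabff'
  #25 SA[25]=0  'fdebbeaceafbcafcadcbdaaabff'
  #26 SA[26]=25  'ff'

SA = [21, 22, 23, 6, 16, 9, 13, 3, 11, 19, 4, 24, 15, 12, 18, 7, 20, 17, 1, 5, 8, 2, 26, 10, 14, 0, 25]
rank  pair      lcp
   1  s[21:],s[22:]  2  'aa'
   2  s[22:],s[23:]  1  'a'
   3  s[23:],s[6:]  1  'a'
   4  s[6:],s[16:]  1  'a'
   5  s[16:],s[9:]  1  'a'
   6  s[9:],s[13:]  2  'af'
   7  s[13:],s[3:]  0  ''
   8  s[3:],s[11:]  1  'b'
   9  s[11:],s[19:]  1  'b'
  10  s[19:],s[4:]  1  'b'
  11  s[4:],s[24:]  1  'b'
  12  s[24:],s[15:]  0  ''
  13  s[15:],s[12:]  2  'ca'
  14  s[12:],s[18:]  1  'c'
  15  s[18:],s[7:]  1  'c'
  16  s[7:],s[20:]  0  ''
  17  s[20:],s[17:]  1  'd'
  18  s[17:],s[1:]  1  'd'
  19  s[1:],s[5:]  0  ''
  20  s[5:],s[8:]  2  'ea'
  21  s[8:],s[2:]  1  'e'
  22  s[2:],s[26:]  0  ''
  23  s[26:],s[10:]  1  'f'
  24  s[10:],s[14:]  1  'f'
  25  s[14:],s[0:]  1  'f'
  26  s[0:],s[25:]  1  'f'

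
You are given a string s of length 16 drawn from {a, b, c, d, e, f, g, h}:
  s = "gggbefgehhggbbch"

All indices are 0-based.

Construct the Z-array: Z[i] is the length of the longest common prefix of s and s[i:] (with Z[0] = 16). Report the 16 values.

[16, 2, 1, 0, 0, 0, 1, 0, 0, 0, 2, 1, 0, 0, 0, 0]

Z[0]=16
i=1: fresh scan; Z[1]=2 extend→box=[1,3)
i=2: min(r-i=1, Z[1]=2)=1; Z[2]=1
i=3: fresh scan; Z[3]=0
i=4: fresh scan; Z[4]=0
i=5: fresh scan; Z[5]=0
i=6: fresh scan; Z[6]=1 extend→box=[6,7)
i=7: fresh scan; Z[7]=0
i=8: fresh scan; Z[8]=0
i=9: fresh scan; Z[9]=0
i=10: fresh scan; Z[10]=2 extend→box=[10,12)
i=11: min(r-i=1, Z[1]=2)=1; Z[11]=1
i=12: fresh scan; Z[12]=0
i=13: fresh scan; Z[13]=0
i=14: fresh scan; Z[14]=0
i=15: fresh scan; Z[15]=0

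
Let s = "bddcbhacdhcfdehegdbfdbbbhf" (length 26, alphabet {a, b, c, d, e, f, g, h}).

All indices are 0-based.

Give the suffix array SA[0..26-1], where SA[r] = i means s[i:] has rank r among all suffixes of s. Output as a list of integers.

[6, 21, 22, 0, 18, 4, 23, 3, 7, 10, 20, 17, 2, 1, 12, 8, 15, 13, 25, 19, 11, 16, 5, 9, 14, 24]

rank | idx | suffix
   0 |   6 | acdhcfdehegdbfdbbbhf
   1 |  21 | bbbhf
   2 |  22 | bbhf
   3 |   0 | bddcbhacdhcfdehegdbfdbbbhf
   4 |  18 | bfdbbbhf
   5 |   4 | bhacdhcfdehegdbfdbbbhf
   6 |  23 | bhf
   7 |   3 | cbhacdhcfdehegdbfdbbbhf
   8 |   7 | cdhcfdehegdbfdbbbhf
   9 |  10 | cfdehegdbfdbbbhf
  10 |  20 | dbbbhf
  11 |  17 | dbfdbbbhf
  12 |   2 | dcbhacdhcfdehegdbfdbbbhf
  13 |   1 | ddcbhacdhcfdehegdbfdbbbhf
  14 |  12 | dehegdbfdbbbhf
  15 |   8 | dhcfdehegdbfdbbbhf
  16 |  15 | egdbfdbbbhf
  17 |  13 | ehegdbfdbbbhf
  18 |  25 | f
  19 |  19 | fdbbbhf
  20 |  11 | fdehegdbfdbbbhf
  21 |  16 | gdbfdbbbhf
  22 |   5 | hacdhcfdehegdbfdbbbhf
  23 |   9 | hcfdehegdbfdbbbhf
  24 |  14 | hegdbfdbbbhf
  25 |  24 | hf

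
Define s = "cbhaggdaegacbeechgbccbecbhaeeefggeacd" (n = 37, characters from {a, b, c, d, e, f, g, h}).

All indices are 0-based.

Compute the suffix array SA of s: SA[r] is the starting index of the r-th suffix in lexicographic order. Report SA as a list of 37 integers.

sorted suffixes:
  #0 SA[0]=10  'acbeechgbccbecbhaeeefggeacd'
  #1 SA[1]=34  'acd'
  #2 SA[2]=26  'aeeefggeacd'
  #3 SA[3]=7  'aegacbeechgbccbecbhaeeefggeacd'
  #4 SA[4]=3  'aggdaegacbeechgbccbecbhaeeefggeacd'
  #5 SA[5]=18  'bccbecbhaeeefggeacd'
  #6 SA[6]=21  'becbhaeeefggeacd'
  #7 SA[7]=12  'beechgbccbecbhaeeefggeacd'
  #8 SA[8]=24  'bhaeeefggeacd'
  #9 SA[9]=1  'bhaggdaegacbeechgbccbecbhaeeefggeacd'
  #10 SA[10]=20  'cbecbhaeeefggeacd'
  #11 SA[11]=11  'cbeechgbccbecbhaeeefggeacd'
  #12 SA[12]=23  'cbhaeeefggeacd'
  #13 SA[13]=0  'cbhaggdaegacbeechgbccbecbhaeeefggeacd'
  #14 SA[14]=19  'ccbecbhaeeefggeacd'
  #15 SA[15]=35  'cd'
  #16 SA[16]=15  'chgbccbecbhaeeefggeacd'
  #17 SA[17]=36  'd'
  #18 SA[18]=6  'daegacbeechgbccbecbhaeeefggeacd'
  #19 SA[19]=33  'eacd'
  #20 SA[20]=22  'ecbhaeeefggeacd'
  #21 SA[21]=14  'echgbccbecbhaeeefggeacd'
  #22 SA[22]=13  'eechgbccbecbhaeeefggeacd'
  #23 SA[23]=27  'eeefggeacd'
  #24 SA[24]=28  'eefggeacd'
  #25 SA[25]=29  'efggeacd'
  #26 SA[26]=8  'egacbeechgbccbecbhaeeefggeacd'
  #27 SA[27]=30  'fggeacd'
  #28 SA[28]=9  'gacbeechgbccbecbhaeeefggeacd'
  #29 SA[29]=17  'gbccbecbhaeeefggeacd'
  #30 SA[30]=5  'gdaegacbeechgbccbecbhaeeefggeacd'
  #31 SA[31]=32  'geacd'
  #32 SA[32]=4  'ggdaegacbeechgbccbecbhaeeefggeacd'
  #33 SA[33]=31  'ggeacd'
  #34 SA[34]=25  'haeeefggeacd'
  #35 SA[35]=2  'haggdaegacbeechgbccbecbhaeeefggeacd'
  #36 SA[36]=16  'hgbccbecbhaeeefggeacd'

[10, 34, 26, 7, 3, 18, 21, 12, 24, 1, 20, 11, 23, 0, 19, 35, 15, 36, 6, 33, 22, 14, 13, 27, 28, 29, 8, 30, 9, 17, 5, 32, 4, 31, 25, 2, 16]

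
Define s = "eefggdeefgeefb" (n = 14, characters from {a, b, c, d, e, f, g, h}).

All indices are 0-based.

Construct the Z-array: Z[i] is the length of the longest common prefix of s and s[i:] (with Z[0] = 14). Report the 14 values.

[14, 1, 0, 0, 0, 0, 4, 1, 0, 0, 3, 1, 0, 0]

Z[0]=14
i=1: i≥r, start 0; Z[1]=1 scan→box=[1,2)
i=2: i≥r, start 0; Z[2]=0
i=3: i≥r, start 0; Z[3]=0
i=4: i≥r, start 0; Z[4]=0
i=5: i≥r, start 0; Z[5]=0
i=6: i≥r, start 0; Z[6]=4 scan→box=[6,10)
i=7: min(r-i=3, Z[1]=1)=1; Z[7]=1
i=8: min(r-i=2, Z[2]=0)=0; Z[8]=0
i=9: min(r-i=1, Z[3]=0)=0; Z[9]=0
i=10: i≥r, start 0; Z[10]=3 scan→box=[10,13)
i=11: min(r-i=2, Z[1]=1)=1; Z[11]=1
i=12: min(r-i=1, Z[2]=0)=0; Z[12]=0
i=13: i≥r, start 0; Z[13]=0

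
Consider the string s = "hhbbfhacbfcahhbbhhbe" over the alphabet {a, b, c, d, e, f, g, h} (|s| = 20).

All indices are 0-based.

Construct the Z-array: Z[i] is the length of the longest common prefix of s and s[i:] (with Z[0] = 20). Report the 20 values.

Z[0]=20
i=1: fresh scan; Z[1]=1 grow→box=[1,2)
i=2: fresh scan; Z[2]=0
i=3: fresh scan; Z[3]=0
i=4: fresh scan; Z[4]=0
i=5: fresh scan; Z[5]=1 grow→box=[5,6)
i=6: fresh scan; Z[6]=0
i=7: fresh scan; Z[7]=0
i=8: fresh scan; Z[8]=0
i=9: fresh scan; Z[9]=0
i=10: fresh scan; Z[10]=0
i=11: fresh scan; Z[11]=0
i=12: fresh scan; Z[12]=4 grow→box=[12,16)
i=13: min(r-i=3, Z[1]=1)=1; Z[13]=1
i=14: min(r-i=2, Z[2]=0)=0; Z[14]=0
i=15: min(r-i=1, Z[3]=0)=0; Z[15]=0
i=16: fresh scan; Z[16]=3 grow→box=[16,19)
i=17: min(r-i=2, Z[1]=1)=1; Z[17]=1
i=18: min(r-i=1, Z[2]=0)=0; Z[18]=0
i=19: fresh scan; Z[19]=0

[20, 1, 0, 0, 0, 1, 0, 0, 0, 0, 0, 0, 4, 1, 0, 0, 3, 1, 0, 0]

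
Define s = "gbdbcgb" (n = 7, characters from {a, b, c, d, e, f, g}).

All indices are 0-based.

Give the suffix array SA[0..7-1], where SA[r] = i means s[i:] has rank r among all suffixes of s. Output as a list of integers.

[6, 3, 1, 4, 2, 5, 0]

rank→(start, suffix):
  0 → (6, 'b')
  1 → (3, 'bcgb')
  2 → (1, 'bdbcgb')
  3 → (4, 'cgb')
  4 → (2, 'dbcgb')
  5 → (5, 'gb')
  6 → (0, 'gbdbcgb')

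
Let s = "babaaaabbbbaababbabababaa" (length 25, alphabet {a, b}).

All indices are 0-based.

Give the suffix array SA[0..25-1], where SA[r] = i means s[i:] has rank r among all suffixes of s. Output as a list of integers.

[24, 23, 3, 4, 11, 5, 21, 1, 19, 17, 12, 14, 6, 22, 2, 10, 20, 0, 18, 16, 13, 9, 15, 8, 7]

rank→(start, suffix):
  0 → (24, 'a')
  1 → (23, 'aa')
  2 → (3, 'aaaabbbbaababbabababaa')
  3 → (4, 'aaabbbbaababbabababaa')
  4 → (11, 'aababbabababaa')
  5 → (5, 'aabbbbaababbabababaa')
  6 → (21, 'abaa')
  7 → (1, 'abaaaabbbbaababbabababaa')
  8 → (19, 'ababaa')
  9 → (17, 'abababaa')
  10 → (12, 'ababbabababaa')
  11 → (14, 'abbabababaa')
  12 → (6, 'abbbbaababbabababaa')
  13 → (22, 'baa')
  14 → (2, 'baaaabbbbaababbabababaa')
  15 → (10, 'baababbabababaa')
  16 → (20, 'babaa')
  17 → (0, 'babaaaabbbbaababbabababaa')
  18 → (18, 'bababaa')
  19 → (16, 'babababaa')
  20 → (13, 'babbabababaa')
  21 → (9, 'bbaababbabababaa')
  22 → (15, 'bbabababaa')
  23 → (8, 'bbbaababbabababaa')
  24 → (7, 'bbbbaababbabababaa')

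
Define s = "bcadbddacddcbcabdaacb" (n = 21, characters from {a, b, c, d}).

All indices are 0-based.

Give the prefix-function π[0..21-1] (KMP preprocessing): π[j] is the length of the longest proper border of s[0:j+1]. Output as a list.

[0, 0, 0, 0, 1, 0, 0, 0, 0, 0, 0, 0, 1, 2, 3, 1, 0, 0, 0, 0, 1]

π[0] = 0
j=1 s[j]='c': π[1]=0 (border '')
j=2 s[j]='a': π[2]=0 (border '')
j=3 s[j]='d': π[3]=0 (border '')
j=4 s[j]='b': π[4]=1 (border 'b')
j=5 s[j]='d': k: 1→0; π[5]=0 (border '')
j=6 s[j]='d': π[6]=0 (border '')
j=7 s[j]='a': π[7]=0 (border '')
j=8 s[j]='c': π[8]=0 (border '')
j=9 s[j]='d': π[9]=0 (border '')
j=10 s[j]='d': π[10]=0 (border '')
j=11 s[j]='c': π[11]=0 (border '')
j=12 s[j]='b': π[12]=1 (border 'b')
j=13 s[j]='c': π[13]=2 (border 'bc')
j=14 s[j]='a': π[14]=3 (border 'bca')
j=15 s[j]='b': k: 3→0; π[15]=1 (border 'b')
j=16 s[j]='d': k: 1→0; π[16]=0 (border '')
j=17 s[j]='a': π[17]=0 (border '')
j=18 s[j]='a': π[18]=0 (border '')
j=19 s[j]='c': π[19]=0 (border '')
j=20 s[j]='b': π[20]=1 (border 'b')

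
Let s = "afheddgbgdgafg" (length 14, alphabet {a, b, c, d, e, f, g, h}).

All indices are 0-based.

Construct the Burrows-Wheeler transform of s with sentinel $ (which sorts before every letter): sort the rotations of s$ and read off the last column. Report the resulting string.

gg$gegdhaafddbf

rank  rotation         last
    0  $afheddgbgdgafg  g
    1  afg$afheddgbgdg  g
    2  afheddgbgdgafg$  $
    3  bgdgafg$afheddg  g
    4  ddgbgdgafg$afhe  e
    5  dgafg$afheddgbg  g
    6  dgbgdgafg$afhed  d
    7  eddgbgdgafg$afh  h
    8  fg$afheddgbgdga  a
    9  fheddgbgdgafg$a  a
   10  g$afheddgbgdgaf  f
   11  gafg$afheddgbgd  d
   12  gbgdgafg$afhedd  d
   13  gdgafg$afheddgb  b
   14  heddgbgdgafg$af  f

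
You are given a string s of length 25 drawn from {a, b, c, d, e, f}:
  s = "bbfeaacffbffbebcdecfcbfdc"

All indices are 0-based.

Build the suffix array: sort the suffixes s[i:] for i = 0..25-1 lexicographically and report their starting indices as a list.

rank | idx | suffix
   0 |   4 | aacffbffbebcdecfcbfdc
   1 |   5 | acffbffbebcdecfcbfdc
   2 |   0 | bbfeaacffbffbebcdecfcbfdc
   3 |  14 | bcdecfcbfdc
   4 |  12 | bebcdecfcbfdc
   5 |  21 | bfdc
   6 |   1 | bfeaacffbffbebcdecfcbfdc
   7 |   9 | bffbebcdecfcbfdc
   8 |  24 | c
   9 |  20 | cbfdc
  10 |  15 | cdecfcbfdc
  11 |  18 | cfcbfdc
  12 |   6 | cffbffbebcdecfcbfdc
  13 |  23 | dc
  14 |  16 | decfcbfdc
  15 |   3 | eaacffbffbebcdecfcbfdc
  16 |  13 | ebcdecfcbfdc
  17 |  17 | ecfcbfdc
  18 |  11 | fbebcdecfcbfdc
  19 |   8 | fbffbebcdecfcbfdc
  20 |  19 | fcbfdc
  21 |  22 | fdc
  22 |   2 | feaacffbffbebcdecfcbfdc
  23 |  10 | ffbebcdecfcbfdc
  24 |   7 | ffbffbebcdecfcbfdc

[4, 5, 0, 14, 12, 21, 1, 9, 24, 20, 15, 18, 6, 23, 16, 3, 13, 17, 11, 8, 19, 22, 2, 10, 7]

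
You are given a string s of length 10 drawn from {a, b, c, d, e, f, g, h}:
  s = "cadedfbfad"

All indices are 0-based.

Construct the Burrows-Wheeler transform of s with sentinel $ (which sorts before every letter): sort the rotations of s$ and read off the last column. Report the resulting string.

rank  rotation     last
    0  $cadedfbfad  d
    1  ad$cadedfbf  f
    2  adedfbfad$c  c
    3  bfad$cadedf  f
    4  cadedfbfad$  $
    5  d$cadedfbfa  a
    6  dedfbfad$ca  a
    7  dfbfad$cade  e
    8  edfbfad$cad  d
    9  fad$cadedfb  b
   10  fbfad$caded  d

dfcf$aaedbd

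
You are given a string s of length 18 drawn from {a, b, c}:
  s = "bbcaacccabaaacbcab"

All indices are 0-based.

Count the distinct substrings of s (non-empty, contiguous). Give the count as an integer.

145

rank | idx | suffix
   0 |  10 | aaacbcab
   1 |  11 | aacbcab
   2 |   3 | aacccabaaacbcab
   3 |  16 | ab
   4 |   8 | abaaacbcab
   5 |  12 | acbcab
   6 |   4 | acccabaaacbcab
   7 |  17 | b
   8 |   9 | baaacbcab
   9 |   0 | bbcaacccabaaacbcab
  10 |   1 | bcaacccabaaacbcab
  11 |  14 | bcab
  12 |   2 | caacccabaaacbcab
  13 |  15 | cab
  14 |   7 | cabaaacbcab
  15 |  13 | cbcab
  16 |   6 | ccabaaacbcab
  17 |   5 | cccabaaacbcab

SA = [10, 11, 3, 16, 8, 12, 4, 17, 9, 0, 1, 14, 2, 15, 7, 13, 6, 5]
[i] adj suffixes → lcp
  [1] 10/11 → 2 ('aa')
  [2] 11/3 → 3 ('aac')
  [3] 3/16 → 1 ('a')
  [4] 16/8 → 2 ('ab')
  [5] 8/12 → 1 ('a')
  [6] 12/4 → 2 ('ac')
  [7] 4/17 → 0 ('')
  [8] 17/9 → 1 ('b')
  [9] 9/0 → 1 ('b')
  [10] 0/1 → 1 ('b')
  [11] 1/14 → 3 ('bca')
  [12] 14/2 → 0 ('')
  [13] 2/15 → 2 ('ca')
  [14] 15/7 → 3 ('cab')
  [15] 7/13 → 1 ('c')
  [16] 13/6 → 1 ('c')
  [17] 6/5 → 2 ('cc')

n(n+1)/2 = 18·19/2 = 171
Σ LCP = 0 + 2 + 3 + 1 + 2 + 1 + 2 + 0 + 1 + 1 + 1 + 3 + 0 + 2 + 3 + 1 + 1 + 2 = 26
distinct = 171 − 26 = 145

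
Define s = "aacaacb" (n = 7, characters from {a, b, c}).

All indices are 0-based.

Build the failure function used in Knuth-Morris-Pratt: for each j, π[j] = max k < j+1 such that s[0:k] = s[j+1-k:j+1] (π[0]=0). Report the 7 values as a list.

[0, 1, 0, 1, 2, 3, 0]

π[0] = 0
j=1 s[j]='a': π[1]=1 (border 'a')
j=2 s[j]='c': k: 1→0; π[2]=0 (border '')
j=3 s[j]='a': π[3]=1 (border 'a')
j=4 s[j]='a': π[4]=2 (border 'aa')
j=5 s[j]='c': π[5]=3 (border 'aac')
j=6 s[j]='b': k: 3→0; π[6]=0 (border '')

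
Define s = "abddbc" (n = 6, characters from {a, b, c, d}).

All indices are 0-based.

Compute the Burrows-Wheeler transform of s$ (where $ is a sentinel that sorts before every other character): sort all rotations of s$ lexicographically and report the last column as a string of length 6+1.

rank  rotation last
    0  $abddbc  c
    1  abddbc$  $
    2  bc$abdd  d
    3  bddbc$a  a
    4  c$abddb  b
    5  dbc$abd  d
    6  ddbc$ab  b

c$dabdb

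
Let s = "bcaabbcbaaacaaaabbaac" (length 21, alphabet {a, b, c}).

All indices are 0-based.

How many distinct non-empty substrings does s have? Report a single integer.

193

rank | idx | suffix
   0 |  12 | aaaabbaac
   1 |  13 | aaabbaac
   2 |   8 | aaacaaaabbaac
   3 |  14 | aabbaac
   4 |   2 | aabbcbaaacaaaabbaac
   5 |  18 | aac
   6 |   9 | aacaaaabbaac
   7 |  15 | abbaac
   8 |   3 | abbcbaaacaaaabbaac
   9 |  19 | ac
  10 |  10 | acaaaabbaac
  11 |   7 | baaacaaaabbaac
  12 |  17 | baac
  13 |  16 | bbaac
  14 |   4 | bbcbaaacaaaabbaac
  15 |   0 | bcaabbcbaaacaaaabbaac
  16 |   5 | bcbaaacaaaabbaac
  17 |  20 | c
  18 |  11 | caaaabbaac
  19 |   1 | caabbcbaaacaaaabbaac
  20 |   6 | cbaaacaaaabbaac

SA = [12, 13, 8, 14, 2, 18, 9, 15, 3, 19, 10, 7, 17, 16, 4, 0, 5, 20, 11, 1, 6]
rank  pair      lcp
   1  s[12:],s[13:]  3  'aaa'
   2  s[13:],s[8:]  3  'aaa'
   3  s[8:],s[14:]  2  'aa'
   4  s[14:],s[2:]  4  'aabb'
   5  s[2:],s[18:]  2  'aa'
   6  s[18:],s[9:]  3  'aac'
   7  s[9:],s[15:]  1  'a'
   8  s[15:],s[3:]  3  'abb'
   9  s[3:],s[19:]  1  'a'
  10  s[19:],s[10:]  2  'ac'
  11  s[10:],s[7:]  0  ''
  12  s[7:],s[17:]  3  'baa'
  13  s[17:],s[16:]  1  'b'
  14  s[16:],s[4:]  2  'bb'
  15  s[4:],s[0:]  1  'b'
  16  s[0:],s[5:]  2  'bc'
  17  s[5:],s[20:]  0  ''
  18  s[20:],s[11:]  1  'c'
  19  s[11:],s[1:]  3  'caa'
  20  s[1:],s[6:]  1  'c'

n(n+1)/2 = 21·22/2 = 231
Σ LCP = 0 + 3 + 3 + 2 + 4 + 2 + 3 + 1 + 3 + 1 + 2 + 0 + 3 + 1 + 2 + 1 + 2 + 0 + 1 + 3 + 1 = 38
distinct = 231 − 38 = 193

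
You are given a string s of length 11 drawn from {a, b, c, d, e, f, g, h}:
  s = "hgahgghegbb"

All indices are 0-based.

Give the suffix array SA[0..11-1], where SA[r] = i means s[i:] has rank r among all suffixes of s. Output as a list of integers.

rank | idx | suffix
   0 |   2 | ahgghegbb
   1 |  10 | b
   2 |   9 | bb
   3 |   7 | egbb
   4 |   1 | gahgghegbb
   5 |   8 | gbb
   6 |   4 | gghegbb
   7 |   5 | ghegbb
   8 |   6 | hegbb
   9 |   0 | hgahgghegbb
  10 |   3 | hgghegbb

[2, 10, 9, 7, 1, 8, 4, 5, 6, 0, 3]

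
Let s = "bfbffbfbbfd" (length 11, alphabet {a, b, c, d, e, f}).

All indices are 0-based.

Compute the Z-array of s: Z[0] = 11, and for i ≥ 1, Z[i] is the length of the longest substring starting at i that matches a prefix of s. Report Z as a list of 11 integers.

Z[0]=11
i=1: outside box; Z[1]=0
i=2: outside box; Z[2]=2 scan→box=[2,4)
i=3: min(r-i=1, Z[1]=0)=0; Z[3]=0
i=4: outside box; Z[4]=0
i=5: outside box; Z[5]=3 scan→box=[5,8)
i=6: min(r-i=2, Z[1]=0)=0; Z[6]=0
i=7: min(r-i=1, Z[2]=2)=1; Z[7]=1
i=8: outside box; Z[8]=2 scan→box=[8,10)
i=9: min(r-i=1, Z[1]=0)=0; Z[9]=0
i=10: outside box; Z[10]=0

[11, 0, 2, 0, 0, 3, 0, 1, 2, 0, 0]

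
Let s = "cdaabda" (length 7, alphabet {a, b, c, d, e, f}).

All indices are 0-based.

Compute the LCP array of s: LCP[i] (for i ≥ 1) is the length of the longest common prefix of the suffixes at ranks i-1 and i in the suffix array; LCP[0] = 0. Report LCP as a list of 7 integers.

[0, 1, 1, 0, 0, 0, 2]

sorted suffixes:
  #0 SA[0]=6  'a'
  #1 SA[1]=2  'aabda'
  #2 SA[2]=3  'abda'
  #3 SA[3]=4  'bda'
  #4 SA[4]=0  'cdaabda'
  #5 SA[5]=5  'da'
  #6 SA[6]=1  'daabda'

SA = [6, 2, 3, 4, 0, 5, 1]
[i] adj suffixes → lcp
  [1] 6/2 → 1 ('a')
  [2] 2/3 → 1 ('a')
  [3] 3/4 → 0 ('')
  [4] 4/0 → 0 ('')
  [5] 0/5 → 0 ('')
  [6] 5/1 → 2 ('da')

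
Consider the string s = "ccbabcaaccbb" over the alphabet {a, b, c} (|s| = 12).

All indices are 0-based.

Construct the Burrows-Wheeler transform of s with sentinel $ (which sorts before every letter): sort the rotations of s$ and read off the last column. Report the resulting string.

bcbabccabcc$a

rank  rotation       last
    0  $ccbabcaaccbb  b
    1  aaccbb$ccbabc  c
    2  abcaaccbb$ccb  b
    3  accbb$ccbabca  a
    4  b$ccbabcaaccb  b
    5  babcaaccbb$cc  c
    6  bb$ccbabcaacc  c
    7  bcaaccbb$ccba  a
    8  caaccbb$ccbab  b
    9  cbabcaaccbb$c  c
   10  cbb$ccbabcaac  c
   11  ccbabcaaccbb$  $
   12  ccbb$ccbabcaa  a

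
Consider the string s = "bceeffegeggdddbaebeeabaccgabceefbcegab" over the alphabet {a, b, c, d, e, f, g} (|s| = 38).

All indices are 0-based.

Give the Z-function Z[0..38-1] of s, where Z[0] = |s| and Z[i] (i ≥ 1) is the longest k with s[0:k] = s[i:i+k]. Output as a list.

[38, 0, 0, 0, 0, 0, 0, 0, 0, 0, 0, 0, 0, 0, 1, 0, 0, 1, 0, 0, 0, 1, 0, 0, 0, 0, 0, 5, 0, 0, 0, 0, 3, 0, 0, 0, 0, 1]

Z[0]=38
i=1: i≥r, start 0; Z[1]=0
i=2: i≥r, start 0; Z[2]=0
i=3: i≥r, start 0; Z[3]=0
i=4: i≥r, start 0; Z[4]=0
i=5: i≥r, start 0; Z[5]=0
i=6: i≥r, start 0; Z[6]=0
i=7: i≥r, start 0; Z[7]=0
i=8: i≥r, start 0; Z[8]=0
i=9: i≥r, start 0; Z[9]=0
i=10: i≥r, start 0; Z[10]=0
i=11: i≥r, start 0; Z[11]=0
i=12: i≥r, start 0; Z[12]=0
i=13: i≥r, start 0; Z[13]=0
i=14: i≥r, start 0; Z[14]=1 grow→box=[14,15)
i=15: i≥r, start 0; Z[15]=0
i=16: i≥r, start 0; Z[16]=0
i=17: i≥r, start 0; Z[17]=1 grow→box=[17,18)
i=18: i≥r, start 0; Z[18]=0
i=19: i≥r, start 0; Z[19]=0
i=20: i≥r, start 0; Z[20]=0
i=21: i≥r, start 0; Z[21]=1 grow→box=[21,22)
i=22: i≥r, start 0; Z[22]=0
i=23: i≥r, start 0; Z[23]=0
i=24: i≥r, start 0; Z[24]=0
i=25: i≥r, start 0; Z[25]=0
i=26: i≥r, start 0; Z[26]=0
i=27: i≥r, start 0; Z[27]=5 grow→box=[27,32)
i=28: min(r-i=4, Z[1]=0)=0; Z[28]=0
i=29: min(r-i=3, Z[2]=0)=0; Z[29]=0
i=30: min(r-i=2, Z[3]=0)=0; Z[30]=0
i=31: min(r-i=1, Z[4]=0)=0; Z[31]=0
i=32: i≥r, start 0; Z[32]=3 grow→box=[32,35)
i=33: min(r-i=2, Z[1]=0)=0; Z[33]=0
i=34: min(r-i=1, Z[2]=0)=0; Z[34]=0
i=35: i≥r, start 0; Z[35]=0
i=36: i≥r, start 0; Z[36]=0
i=37: i≥r, start 0; Z[37]=1 grow→box=[37,38)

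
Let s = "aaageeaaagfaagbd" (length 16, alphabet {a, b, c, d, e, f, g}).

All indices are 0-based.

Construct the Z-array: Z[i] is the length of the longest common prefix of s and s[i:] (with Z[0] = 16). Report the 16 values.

Z[0]=16
i=1: fresh scan; Z[1]=2 grow→box=[1,3)
i=2: min(r-i=1, Z[1]=2)=1; Z[2]=1
i=3: fresh scan; Z[3]=0
i=4: fresh scan; Z[4]=0
i=5: fresh scan; Z[5]=0
i=6: fresh scan; Z[6]=4 grow→box=[6,10)
i=7: min(r-i=3, Z[1]=2)=2; Z[7]=2
i=8: min(r-i=2, Z[2]=1)=1; Z[8]=1
i=9: min(r-i=1, Z[3]=0)=0; Z[9]=0
i=10: fresh scan; Z[10]=0
i=11: fresh scan; Z[11]=2 grow→box=[11,13)
i=12: min(r-i=1, Z[1]=2)=1; Z[12]=1
i=13: fresh scan; Z[13]=0
i=14: fresh scan; Z[14]=0
i=15: fresh scan; Z[15]=0

[16, 2, 1, 0, 0, 0, 4, 2, 1, 0, 0, 2, 1, 0, 0, 0]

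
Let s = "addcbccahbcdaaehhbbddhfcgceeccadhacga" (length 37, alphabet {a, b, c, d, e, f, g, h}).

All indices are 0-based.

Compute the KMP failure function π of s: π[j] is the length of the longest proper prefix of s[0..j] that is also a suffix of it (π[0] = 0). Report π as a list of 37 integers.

π[0] = 0
j=1 s[j]='d': π[1]=0 (border '')
j=2 s[j]='d': π[2]=0 (border '')
j=3 s[j]='c': π[3]=0 (border '')
j=4 s[j]='b': π[4]=0 (border '')
j=5 s[j]='c': π[5]=0 (border '')
j=6 s[j]='c': π[6]=0 (border '')
j=7 s[j]='a': π[7]=1 (border 'a')
j=8 s[j]='h': k: 1→0; π[8]=0 (border '')
j=9 s[j]='b': π[9]=0 (border '')
j=10 s[j]='c': π[10]=0 (border '')
j=11 s[j]='d': π[11]=0 (border '')
j=12 s[j]='a': π[12]=1 (border 'a')
j=13 s[j]='a': k: 1→0; π[13]=1 (border 'a')
j=14 s[j]='e': k: 1→0; π[14]=0 (border '')
j=15 s[j]='h': π[15]=0 (border '')
j=16 s[j]='h': π[16]=0 (border '')
j=17 s[j]='b': π[17]=0 (border '')
j=18 s[j]='b': π[18]=0 (border '')
j=19 s[j]='d': π[19]=0 (border '')
j=20 s[j]='d': π[20]=0 (border '')
j=21 s[j]='h': π[21]=0 (border '')
j=22 s[j]='f': π[22]=0 (border '')
j=23 s[j]='c': π[23]=0 (border '')
j=24 s[j]='g': π[24]=0 (border '')
j=25 s[j]='c': π[25]=0 (border '')
j=26 s[j]='e': π[26]=0 (border '')
j=27 s[j]='e': π[27]=0 (border '')
j=28 s[j]='c': π[28]=0 (border '')
j=29 s[j]='c': π[29]=0 (border '')
j=30 s[j]='a': π[30]=1 (border 'a')
j=31 s[j]='d': π[31]=2 (border 'ad')
j=32 s[j]='h': k: 2→0; π[32]=0 (border '')
j=33 s[j]='a': π[33]=1 (border 'a')
j=34 s[j]='c': k: 1→0; π[34]=0 (border '')
j=35 s[j]='g': π[35]=0 (border '')
j=36 s[j]='a': π[36]=1 (border 'a')

[0, 0, 0, 0, 0, 0, 0, 1, 0, 0, 0, 0, 1, 1, 0, 0, 0, 0, 0, 0, 0, 0, 0, 0, 0, 0, 0, 0, 0, 0, 1, 2, 0, 1, 0, 0, 1]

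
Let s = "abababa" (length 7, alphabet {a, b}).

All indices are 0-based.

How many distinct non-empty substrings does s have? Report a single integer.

rank→(start, suffix):
  0 → (6, 'a')
  1 → (4, 'aba')
  2 → (2, 'ababa')
  3 → (0, 'abababa')
  4 → (5, 'ba')
  5 → (3, 'baba')
  6 → (1, 'bababa')

SA = [6, 4, 2, 0, 5, 3, 1]
i: (SA[i-1],SA[i]) lcp shared
  1: (6,4) 1 'a'
  2: (4,2) 3 'aba'
  3: (2,0) 5 'ababa'
  4: (0,5) 0 ''
  5: (5,3) 2 'ba'
  6: (3,1) 4 'baba'

n(n+1)/2 = 7·8/2 = 28
Σ LCP = 0 + 1 + 3 + 5 + 0 + 2 + 4 = 15
distinct = 28 − 15 = 13

13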